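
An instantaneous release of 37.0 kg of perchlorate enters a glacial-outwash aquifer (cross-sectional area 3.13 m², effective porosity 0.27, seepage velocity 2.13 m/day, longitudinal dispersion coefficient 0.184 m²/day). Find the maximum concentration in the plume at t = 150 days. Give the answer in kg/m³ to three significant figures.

The peak of an instantaneous 1D plume sits at x = vt; there the Gaussian factor is 1 and C_max = M/(n_e·A·√(4πDt)), where n_e·A is the pore area the mass is dissolved in.
√(4πDt) = √(4π × 0.184 × 150) = 18.62 m, so C_max = 37.0/(0.27 × 3.13 × 18.62) = 2.35 kg/m³.

2.35 kg/m³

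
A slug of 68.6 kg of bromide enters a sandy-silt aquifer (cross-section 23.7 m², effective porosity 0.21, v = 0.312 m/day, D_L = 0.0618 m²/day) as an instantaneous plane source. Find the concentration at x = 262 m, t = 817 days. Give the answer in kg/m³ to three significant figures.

For an instantaneous plane source, C(x,t) = M/(n_e·A·√(4πDt)) · exp(−(x−vt)²/(4Dt)), with n_e·A the pore (flow) area.
Plume center vt = 0.312 × 817 = 254.904 m, so the well at 262 m is 7.096 m downgradient of the peak.
√(4πDt) = 25.19 m, giving peak height M/(n_e·A·√(4πDt)) = 68.6/(0.21 × 23.7 × 25.19) = 0.5472 kg/m³.
(x−vt)²/(4Dt) = (7.096)²/(4 × 0.0618 × 817) = 0.2493; exp(−0.2493) = 0.7793.
C = 0.5472 × 0.7793 = 0.426 kg/m³.

0.426 kg/m³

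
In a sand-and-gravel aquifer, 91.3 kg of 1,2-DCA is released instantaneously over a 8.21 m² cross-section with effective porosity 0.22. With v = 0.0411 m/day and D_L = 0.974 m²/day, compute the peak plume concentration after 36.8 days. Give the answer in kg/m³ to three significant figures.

2.38 kg/m³

The peak of an instantaneous 1D plume sits at x = vt; there the Gaussian factor is 1 and C_max = M/(n_e·A·√(4πDt)), where n_e·A is the pore area the mass is dissolved in.
√(4πDt) = √(4π × 0.974 × 36.8) = 21.22 m, so C_max = 91.3/(0.22 × 8.21 × 21.22) = 2.38 kg/m³.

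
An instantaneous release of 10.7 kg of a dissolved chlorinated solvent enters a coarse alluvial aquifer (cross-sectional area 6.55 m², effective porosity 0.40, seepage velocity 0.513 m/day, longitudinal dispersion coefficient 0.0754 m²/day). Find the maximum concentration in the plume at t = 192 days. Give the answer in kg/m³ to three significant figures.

0.303 kg/m³

The peak of an instantaneous 1D plume sits at x = vt; there the Gaussian factor is 1 and C_max = M/(n_e·A·√(4πDt)), where n_e·A is the pore area the mass is dissolved in.
√(4πDt) = √(4π × 0.0754 × 192) = 13.49 m, so C_max = 10.7/(0.40 × 6.55 × 13.49) = 0.303 kg/m³.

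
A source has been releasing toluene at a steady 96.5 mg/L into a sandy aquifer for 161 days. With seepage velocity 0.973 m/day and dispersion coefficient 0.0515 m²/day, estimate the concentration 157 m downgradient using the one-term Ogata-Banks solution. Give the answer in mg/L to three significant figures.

45.0 mg/L

For a continuous step input, C/C₀ ≈ ½·erfc((x−vt)/(2√(Dt))).
vt = 0.973 × 161 = 156.653 m and 2√(Dt) = 2√(0.0515 × 161) = 5.759 m.
Argument (x−vt)/(2√(Dt)) = (157 − 156.653)/5.759 = 0.06025; ½·erfc(0.06025) = 0.4660.
C = 96.5 × 0.4660 = 45.0 mg/L.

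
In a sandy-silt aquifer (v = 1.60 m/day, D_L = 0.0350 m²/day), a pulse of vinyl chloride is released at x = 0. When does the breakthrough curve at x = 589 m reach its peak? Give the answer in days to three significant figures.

For the 1D instantaneous-source solution, setting ∂C/∂t = 0 at fixed x gives v²t² + 2Dt − x² = 0, so t = (√(D² + v²x²) − D)/v².
√(D² + v²x²) = √(0.0350² + 1.60² × 589²) = 942.4; v² = 2.56.
t = (942.4 − 0.0350)/2.56 = 368 days (vs. the pure-advection estimate x/v = 368 d).

368 days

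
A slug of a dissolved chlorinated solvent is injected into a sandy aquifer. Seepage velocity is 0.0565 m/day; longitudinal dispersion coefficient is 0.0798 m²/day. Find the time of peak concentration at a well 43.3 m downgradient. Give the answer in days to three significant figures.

For the 1D instantaneous-source solution, setting ∂C/∂t = 0 at fixed x gives v²t² + 2Dt − x² = 0, so t = (√(D² + v²x²) − D)/v².
√(D² + v²x²) = √(0.0798² + 0.0565² × 43.3²) = 2.448; v² = 0.00319225.
t = (2.448 − 0.0798)/0.00319225 = 742 days (vs. the pure-advection estimate x/v = 766 d).

742 days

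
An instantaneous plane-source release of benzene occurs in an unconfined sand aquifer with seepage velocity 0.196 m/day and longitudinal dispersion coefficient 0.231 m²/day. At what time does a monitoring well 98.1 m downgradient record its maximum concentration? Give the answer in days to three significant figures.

For the 1D instantaneous-source solution, setting ∂C/∂t = 0 at fixed x gives v²t² + 2Dt − x² = 0, so t = (√(D² + v²x²) − D)/v².
√(D² + v²x²) = √(0.231² + 0.196² × 98.1²) = 19.23; v² = 0.038416.
t = (19.23 − 0.231)/0.038416 = 495 days (vs. the pure-advection estimate x/v = 501 d).

495 days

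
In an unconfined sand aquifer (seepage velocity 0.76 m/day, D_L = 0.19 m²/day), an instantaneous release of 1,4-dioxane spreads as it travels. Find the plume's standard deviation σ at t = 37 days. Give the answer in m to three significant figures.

3.75 m

Dispersive spreading gives a Gaussian with σ² = 2Dt; advection only shifts the center.
σ = √(2 × 0.19 × 37) = 3.75 m.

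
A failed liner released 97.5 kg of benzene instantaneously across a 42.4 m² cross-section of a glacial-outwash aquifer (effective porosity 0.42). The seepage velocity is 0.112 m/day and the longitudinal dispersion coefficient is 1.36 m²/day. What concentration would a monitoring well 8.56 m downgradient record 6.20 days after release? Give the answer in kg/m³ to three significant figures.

For an instantaneous plane source, C(x,t) = M/(n_e·A·√(4πDt)) · exp(−(x−vt)²/(4Dt)), with n_e·A the pore (flow) area.
Plume center vt = 0.112 × 6.20 = 0.6944 m, so the well at 8.56 m is 7.8656 m downgradient of the peak.
√(4πDt) = 10.29 m, giving peak height M/(n_e·A·√(4πDt)) = 97.5/(0.42 × 42.4 × 10.29) = 0.5321 kg/m³.
(x−vt)²/(4Dt) = (7.8656)²/(4 × 1.36 × 6.20) = 1.834; exp(−1.834) = 0.1598.
C = 0.5321 × 0.1598 = 0.0850 kg/m³.

0.0850 kg/m³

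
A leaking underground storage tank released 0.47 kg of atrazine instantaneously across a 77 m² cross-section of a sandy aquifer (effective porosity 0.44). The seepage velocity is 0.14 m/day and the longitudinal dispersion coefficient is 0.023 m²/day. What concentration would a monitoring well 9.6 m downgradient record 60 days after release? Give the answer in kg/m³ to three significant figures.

For an instantaneous plane source, C(x,t) = M/(n_e·A·√(4πDt)) · exp(−(x−vt)²/(4Dt)), with n_e·A the pore (flow) area.
Plume center vt = 0.14 × 60 = 8.4 m, so the well at 9.6 m is 1.2 m downgradient of the peak.
√(4πDt) = 4.164 m, giving peak height M/(n_e·A·√(4πDt)) = 0.47/(0.44 × 77 × 4.164) = 0.003332 kg/m³.
(x−vt)²/(4Dt) = (1.2)²/(4 × 0.023 × 60) = 0.2609; exp(−0.2609) = 0.7704.
C = 0.003332 × 0.7704 = 0.00257 kg/m³.

0.00257 kg/m³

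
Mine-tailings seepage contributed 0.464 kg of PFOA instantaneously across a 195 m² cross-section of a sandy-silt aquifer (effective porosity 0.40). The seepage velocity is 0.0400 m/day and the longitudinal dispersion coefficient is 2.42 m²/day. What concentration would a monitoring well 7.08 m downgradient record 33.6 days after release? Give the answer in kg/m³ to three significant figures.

For an instantaneous plane source, C(x,t) = M/(n_e·A·√(4πDt)) · exp(−(x−vt)²/(4Dt)), with n_e·A the pore (flow) area.
Plume center vt = 0.0400 × 33.6 = 1.344 m, so the well at 7.08 m is 5.736 m downgradient of the peak.
√(4πDt) = 31.97 m, giving peak height M/(n_e·A·√(4πDt)) = 0.464/(0.40 × 195 × 31.97) = 0.0001861 kg/m³.
(x−vt)²/(4Dt) = (5.736)²/(4 × 2.42 × 33.6) = 0.1012; exp(−0.1012) = 0.9038.
C = 0.0001861 × 0.9038 = 0.000168 kg/m³.

0.000168 kg/m³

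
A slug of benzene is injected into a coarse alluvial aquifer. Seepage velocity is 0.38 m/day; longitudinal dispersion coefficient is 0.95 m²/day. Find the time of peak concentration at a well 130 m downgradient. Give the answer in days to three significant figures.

For the 1D instantaneous-source solution, setting ∂C/∂t = 0 at fixed x gives v²t² + 2Dt − x² = 0, so t = (√(D² + v²x²) − D)/v².
√(D² + v²x²) = √(0.95² + 0.38² × 130²) = 49.41; v² = 0.1444.
t = (49.41 − 0.95)/0.1444 = 336 days (vs. the pure-advection estimate x/v = 342 d).

336 days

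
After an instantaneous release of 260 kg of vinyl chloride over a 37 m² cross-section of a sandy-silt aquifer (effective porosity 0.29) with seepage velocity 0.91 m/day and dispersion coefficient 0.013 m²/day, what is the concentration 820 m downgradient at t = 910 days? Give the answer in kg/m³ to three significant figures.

0.497 kg/m³

For an instantaneous plane source, C(x,t) = M/(n_e·A·√(4πDt)) · exp(−(x−vt)²/(4Dt)), with n_e·A the pore (flow) area.
Plume center vt = 0.91 × 910 = 828.1 m, so the well at 820 m is 8.1 m upgradient of the peak.
√(4πDt) = 12.19 m, giving peak height M/(n_e·A·√(4πDt)) = 260/(0.29 × 37 × 12.19) = 1.988 kg/m³.
(x−vt)²/(4Dt) = (-8.1)²/(4 × 0.013 × 910) = 1.387; exp(−1.387) = 0.2498.
C = 1.988 × 0.2498 = 0.497 kg/m³.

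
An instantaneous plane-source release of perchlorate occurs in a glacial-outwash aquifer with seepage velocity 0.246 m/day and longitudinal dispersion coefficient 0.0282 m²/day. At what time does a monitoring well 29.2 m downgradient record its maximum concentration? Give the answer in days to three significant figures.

For the 1D instantaneous-source solution, setting ∂C/∂t = 0 at fixed x gives v²t² + 2Dt − x² = 0, so t = (√(D² + v²x²) − D)/v².
√(D² + v²x²) = √(0.0282² + 0.246² × 29.2²) = 7.183; v² = 0.060516.
t = (7.183 − 0.0282)/0.060516 = 118 days (vs. the pure-advection estimate x/v = 119 d).

118 days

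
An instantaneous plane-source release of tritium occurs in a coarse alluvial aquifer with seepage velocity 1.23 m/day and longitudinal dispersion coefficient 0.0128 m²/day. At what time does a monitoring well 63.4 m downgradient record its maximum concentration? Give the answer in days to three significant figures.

51.5 days

For the 1D instantaneous-source solution, setting ∂C/∂t = 0 at fixed x gives v²t² + 2Dt − x² = 0, so t = (√(D² + v²x²) − D)/v².
√(D² + v²x²) = √(0.0128² + 1.23² × 63.4²) = 77.98; v² = 1.5129.
t = (77.98 − 0.0128)/1.5129 = 51.5 days (vs. the pure-advection estimate x/v = 51.5 d).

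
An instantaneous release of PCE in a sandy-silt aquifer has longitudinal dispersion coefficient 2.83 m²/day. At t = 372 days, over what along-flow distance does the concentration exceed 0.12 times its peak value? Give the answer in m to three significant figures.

The plume is Gaussian with σ = √(2Dt) = √(2 × 2.83 × 372) = 45.89 m.
C/C_peak = exp(−Δx²/(2σ²)) = 0.12 ⇒ Δx = σ·√(−2 ln 0.12) = 45.89 × 2.059 = 94.49 m.
Width = 2Δx = 189 m.

189 m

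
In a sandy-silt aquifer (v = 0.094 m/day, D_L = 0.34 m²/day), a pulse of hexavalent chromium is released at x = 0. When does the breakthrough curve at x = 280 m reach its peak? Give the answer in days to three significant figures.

For the 1D instantaneous-source solution, setting ∂C/∂t = 0 at fixed x gives v²t² + 2Dt − x² = 0, so t = (√(D² + v²x²) − D)/v².
√(D² + v²x²) = √(0.34² + 0.094² × 280²) = 26.32; v² = 0.008836.
t = (26.32 − 0.34)/0.008836 = 2940 days (vs. the pure-advection estimate x/v = 2980 d).

2940 days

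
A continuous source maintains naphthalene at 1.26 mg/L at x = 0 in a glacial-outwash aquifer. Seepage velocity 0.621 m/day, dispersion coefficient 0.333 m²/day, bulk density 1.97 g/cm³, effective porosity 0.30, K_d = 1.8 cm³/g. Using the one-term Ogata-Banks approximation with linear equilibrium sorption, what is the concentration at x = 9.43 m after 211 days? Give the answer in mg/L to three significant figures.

0.749 mg/L

Retardation factor R = 1 + ρ_b·K_d/n = 1 + 1.97 × 1.8/0.30 = 12.82.
Sorption retards both mechanisms: v_R = v/R = 0.04844 m/day, D_R = D/R = 0.02598 m²/day.
v_R·t = 0.04844 × 211 = 10.22084 m; 2√(D_R t) = 4.683 m; argument = (9.43 − 10.22084)/4.683 = -0.1689.
C = C₀ × ½·erfc(-0.1689) = 1.26 × 0.5944 = 0.749 mg/L.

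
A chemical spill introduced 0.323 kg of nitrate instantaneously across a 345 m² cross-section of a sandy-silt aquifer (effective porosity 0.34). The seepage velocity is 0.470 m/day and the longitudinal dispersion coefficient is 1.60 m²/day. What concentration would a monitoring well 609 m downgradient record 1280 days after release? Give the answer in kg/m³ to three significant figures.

For an instantaneous plane source, C(x,t) = M/(n_e·A·√(4πDt)) · exp(−(x−vt)²/(4Dt)), with n_e·A the pore (flow) area.
Plume center vt = 0.470 × 1280 = 601.6 m, so the well at 609 m is 7.4 m downgradient of the peak.
√(4πDt) = 160.4 m, giving peak height M/(n_e·A·√(4πDt)) = 0.323/(0.34 × 345 × 160.4) = 1.717e-05 kg/m³.
(x−vt)²/(4Dt) = (7.4)²/(4 × 1.60 × 1280) = 0.006685; exp(−0.006685) = 0.9933.
C = 1.717e-05 × 0.9933 = 1.71e-05 kg/m³.

1.71e-05 kg/m³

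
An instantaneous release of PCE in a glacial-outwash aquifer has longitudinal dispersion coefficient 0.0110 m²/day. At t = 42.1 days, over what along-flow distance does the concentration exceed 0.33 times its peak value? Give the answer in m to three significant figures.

2.87 m

The plume is Gaussian with σ = √(2Dt) = √(2 × 0.0110 × 42.1) = 0.9624 m.
C/C_peak = exp(−Δx²/(2σ²)) = 0.33 ⇒ Δx = σ·√(−2 ln 0.33) = 0.9624 × 1.489 = 1.433 m.
Width = 2Δx = 2.87 m.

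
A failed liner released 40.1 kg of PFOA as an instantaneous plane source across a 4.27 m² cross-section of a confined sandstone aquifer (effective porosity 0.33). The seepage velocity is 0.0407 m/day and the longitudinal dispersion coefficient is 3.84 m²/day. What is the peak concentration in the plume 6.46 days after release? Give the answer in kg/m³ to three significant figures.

1.61 kg/m³

The peak of an instantaneous 1D plume sits at x = vt; there the Gaussian factor is 1 and C_max = M/(n_e·A·√(4πDt)), where n_e·A is the pore area the mass is dissolved in.
√(4πDt) = √(4π × 3.84 × 6.46) = 17.66 m, so C_max = 40.1/(0.33 × 4.27 × 17.66) = 1.61 kg/m³.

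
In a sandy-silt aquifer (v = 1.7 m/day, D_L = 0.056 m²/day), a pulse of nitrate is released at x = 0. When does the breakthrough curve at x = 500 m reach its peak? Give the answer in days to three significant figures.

294 days

For the 1D instantaneous-source solution, setting ∂C/∂t = 0 at fixed x gives v²t² + 2Dt − x² = 0, so t = (√(D² + v²x²) − D)/v².
√(D² + v²x²) = √(0.056² + 1.7² × 500²) = 850.0; v² = 2.89.
t = (850.0 − 0.056)/2.89 = 294 days (vs. the pure-advection estimate x/v = 294 d).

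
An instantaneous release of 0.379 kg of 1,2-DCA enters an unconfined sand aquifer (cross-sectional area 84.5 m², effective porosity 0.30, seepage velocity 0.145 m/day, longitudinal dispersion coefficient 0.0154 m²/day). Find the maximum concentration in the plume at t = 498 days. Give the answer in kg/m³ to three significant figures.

The peak of an instantaneous 1D plume sits at x = vt; there the Gaussian factor is 1 and C_max = M/(n_e·A·√(4πDt)), where n_e·A is the pore area the mass is dissolved in.
√(4πDt) = √(4π × 0.0154 × 498) = 9.817 m, so C_max = 0.379/(0.30 × 84.5 × 9.817) = 0.00152 kg/m³.

0.00152 kg/m³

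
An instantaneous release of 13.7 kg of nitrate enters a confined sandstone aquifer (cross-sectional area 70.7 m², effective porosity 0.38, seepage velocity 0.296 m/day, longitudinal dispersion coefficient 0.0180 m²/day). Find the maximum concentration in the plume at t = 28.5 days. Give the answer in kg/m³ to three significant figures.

0.201 kg/m³

The peak of an instantaneous 1D plume sits at x = vt; there the Gaussian factor is 1 and C_max = M/(n_e·A·√(4πDt)), where n_e·A is the pore area the mass is dissolved in.
√(4πDt) = √(4π × 0.0180 × 28.5) = 2.539 m, so C_max = 13.7/(0.38 × 70.7 × 2.539) = 0.201 kg/m³.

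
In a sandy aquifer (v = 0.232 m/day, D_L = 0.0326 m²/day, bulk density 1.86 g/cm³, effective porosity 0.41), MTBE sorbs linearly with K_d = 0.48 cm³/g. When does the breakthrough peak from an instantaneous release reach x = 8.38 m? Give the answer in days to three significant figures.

Retardation factor R = 1 + ρ_b·K_d/n = 1 + 1.86 × 0.48/0.41 = 3.178.
Sorption retards both mechanisms: v_R = v/R = 0.07300 m/day, D_R = D/R = 0.01026 m²/day.
Peak time from v_R²t² + 2D_R t − x² = 0: t = (√(D_R² + v_R²x²) − D_R)/v_R².
√(D_R² + v_R²x²) = √(0.01026² + 0.07300² × 8.38²) = 0.6118; v_R² = 0.005329.
t = (0.6118 − 0.01026)/0.005329 = 113 days.

113 days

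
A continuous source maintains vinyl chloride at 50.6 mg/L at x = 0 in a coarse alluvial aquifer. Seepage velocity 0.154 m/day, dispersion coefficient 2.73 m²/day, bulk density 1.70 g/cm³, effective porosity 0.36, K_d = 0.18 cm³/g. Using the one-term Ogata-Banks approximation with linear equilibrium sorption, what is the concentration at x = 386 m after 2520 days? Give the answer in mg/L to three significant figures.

1.04 mg/L

Retardation factor R = 1 + ρ_b·K_d/n = 1 + 1.70 × 0.18/0.36 = 1.850.
Sorption retards both mechanisms: v_R = v/R = 0.08324 m/day, D_R = D/R = 1.476 m²/day.
v_R·t = 0.08324 × 2520 = 209.7648 m; 2√(D_R t) = 122.0 m; argument = (386 − 209.7648)/122.0 = 1.445.
C = C₀ × ½·erfc(1.445) = 50.6 × 0.02050 = 1.04 mg/L.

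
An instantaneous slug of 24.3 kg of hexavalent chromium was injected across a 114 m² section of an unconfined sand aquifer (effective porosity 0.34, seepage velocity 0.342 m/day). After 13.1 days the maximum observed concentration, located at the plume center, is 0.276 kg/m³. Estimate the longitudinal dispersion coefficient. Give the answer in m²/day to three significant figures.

At the plume center C_max = M/(n_e·A·√(4πDt)), so D = M²/(4πt·(n_e·A·C_max)²).
n_e·A·C_max = 0.34 × 114 × 0.276 = 10.70 kg/m.
D = 24.3²/(4π × 13.1 × 10.70²) = 0.0313 m²/day.

0.0313 m²/day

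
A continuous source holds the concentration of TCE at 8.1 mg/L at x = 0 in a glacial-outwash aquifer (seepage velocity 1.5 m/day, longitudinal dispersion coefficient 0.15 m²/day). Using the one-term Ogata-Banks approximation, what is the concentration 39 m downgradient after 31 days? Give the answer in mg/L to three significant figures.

For a continuous step input, C/C₀ ≈ ½·erfc((x−vt)/(2√(Dt))).
vt = 1.5 × 31 = 46.5 m and 2√(Dt) = 2√(0.15 × 31) = 4.313 m.
Argument (x−vt)/(2√(Dt)) = (39 − 46.5)/4.313 = -1.739; ½·erfc(-1.739) = 0.9930.
C = 8.1 × 0.9930 = 8.04 mg/L.

8.04 mg/L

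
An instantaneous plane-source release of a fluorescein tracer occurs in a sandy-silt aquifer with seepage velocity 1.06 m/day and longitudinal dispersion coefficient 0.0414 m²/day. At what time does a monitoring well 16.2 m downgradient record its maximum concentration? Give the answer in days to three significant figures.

15.2 days

For the 1D instantaneous-source solution, setting ∂C/∂t = 0 at fixed x gives v²t² + 2Dt − x² = 0, so t = (√(D² + v²x²) − D)/v².
√(D² + v²x²) = √(0.0414² + 1.06² × 16.2²) = 17.17; v² = 1.1236.
t = (17.17 − 0.0414)/1.1236 = 15.2 days (vs. the pure-advection estimate x/v = 15.3 d).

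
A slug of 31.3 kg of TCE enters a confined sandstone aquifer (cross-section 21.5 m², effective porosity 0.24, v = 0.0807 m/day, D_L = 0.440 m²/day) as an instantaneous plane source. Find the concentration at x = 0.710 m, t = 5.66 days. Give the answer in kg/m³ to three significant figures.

For an instantaneous plane source, C(x,t) = M/(n_e·A·√(4πDt)) · exp(−(x−vt)²/(4Dt)), with n_e·A the pore (flow) area.
Plume center vt = 0.0807 × 5.66 = 0.456762 m, so the well at 0.710 m is 0.253238 m downgradient of the peak.
√(4πDt) = 5.594 m, giving peak height M/(n_e·A·√(4πDt)) = 31.3/(0.24 × 21.5 × 5.594) = 1.084 kg/m³.
(x−vt)²/(4Dt) = (0.253238)²/(4 × 0.440 × 5.66) = 0.006438; exp(−0.006438) = 0.9936.
C = 1.084 × 0.9936 = 1.08 kg/m³.

1.08 kg/m³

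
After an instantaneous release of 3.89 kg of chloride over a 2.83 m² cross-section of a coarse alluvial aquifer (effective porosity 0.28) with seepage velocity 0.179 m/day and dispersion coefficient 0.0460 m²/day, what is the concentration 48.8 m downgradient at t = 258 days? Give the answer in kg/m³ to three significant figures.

For an instantaneous plane source, C(x,t) = M/(n_e·A·√(4πDt)) · exp(−(x−vt)²/(4Dt)), with n_e·A the pore (flow) area.
Plume center vt = 0.179 × 258 = 46.182 m, so the well at 48.8 m is 2.618 m downgradient of the peak.
√(4πDt) = 12.21 m, giving peak height M/(n_e·A·√(4πDt)) = 3.89/(0.28 × 2.83 × 12.21) = 0.4021 kg/m³.
(x−vt)²/(4Dt) = (2.618)²/(4 × 0.0460 × 258) = 0.1444; exp(−0.1444) = 0.8655.
C = 0.4021 × 0.8655 = 0.348 kg/m³.

0.348 kg/m³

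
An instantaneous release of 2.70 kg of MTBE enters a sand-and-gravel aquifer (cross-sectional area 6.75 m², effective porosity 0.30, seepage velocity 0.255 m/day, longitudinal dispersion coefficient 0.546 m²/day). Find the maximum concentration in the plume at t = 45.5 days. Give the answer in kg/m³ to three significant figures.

0.0755 kg/m³

The peak of an instantaneous 1D plume sits at x = vt; there the Gaussian factor is 1 and C_max = M/(n_e·A·√(4πDt)), where n_e·A is the pore area the mass is dissolved in.
√(4πDt) = √(4π × 0.546 × 45.5) = 17.67 m, so C_max = 2.70/(0.30 × 6.75 × 17.67) = 0.0755 kg/m³.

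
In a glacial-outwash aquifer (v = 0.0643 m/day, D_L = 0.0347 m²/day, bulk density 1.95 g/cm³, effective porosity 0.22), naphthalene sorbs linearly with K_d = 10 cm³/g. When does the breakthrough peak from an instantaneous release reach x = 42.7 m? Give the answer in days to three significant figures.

58800 days

Retardation factor R = 1 + ρ_b·K_d/n = 1 + 1.95 × 10/0.22 = 89.64.
Sorption retards both mechanisms: v_R = v/R = 0.0007173 m/day, D_R = D/R = 0.0003871 m²/day.
Peak time from v_R²t² + 2D_R t − x² = 0: t = (√(D_R² + v_R²x²) − D_R)/v_R².
√(D_R² + v_R²x²) = √(0.0003871² + 0.0007173² × 42.7²) = 0.03063; v_R² = 5.145e-07.
t = (0.03063 − 0.0003871)/5.145e-07 = 58800 days.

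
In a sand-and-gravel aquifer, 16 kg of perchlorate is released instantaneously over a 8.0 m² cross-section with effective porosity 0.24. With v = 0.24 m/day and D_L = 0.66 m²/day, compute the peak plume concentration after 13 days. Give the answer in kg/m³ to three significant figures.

The peak of an instantaneous 1D plume sits at x = vt; there the Gaussian factor is 1 and C_max = M/(n_e·A·√(4πDt)), where n_e·A is the pore area the mass is dissolved in.
√(4πDt) = √(4π × 0.66 × 13) = 10.38 m, so C_max = 16/(0.24 × 8.0 × 10.38) = 0.803 kg/m³.

0.803 kg/m³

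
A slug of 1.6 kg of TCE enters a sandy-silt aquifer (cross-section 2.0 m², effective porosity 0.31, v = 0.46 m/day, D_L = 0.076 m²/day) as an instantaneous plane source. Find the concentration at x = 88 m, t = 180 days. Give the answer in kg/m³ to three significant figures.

0.120 kg/m³

For an instantaneous plane source, C(x,t) = M/(n_e·A·√(4πDt)) · exp(−(x−vt)²/(4Dt)), with n_e·A the pore (flow) area.
Plume center vt = 0.46 × 180 = 82.8 m, so the well at 88 m is 5.2 m downgradient of the peak.
√(4πDt) = 13.11 m, giving peak height M/(n_e·A·√(4πDt)) = 1.6/(0.31 × 2.0 × 13.11) = 0.1968 kg/m³.
(x−vt)²/(4Dt) = (5.2)²/(4 × 0.076 × 180) = 0.4942; exp(−0.4942) = 0.6101.
C = 0.1968 × 0.6101 = 0.120 kg/m³.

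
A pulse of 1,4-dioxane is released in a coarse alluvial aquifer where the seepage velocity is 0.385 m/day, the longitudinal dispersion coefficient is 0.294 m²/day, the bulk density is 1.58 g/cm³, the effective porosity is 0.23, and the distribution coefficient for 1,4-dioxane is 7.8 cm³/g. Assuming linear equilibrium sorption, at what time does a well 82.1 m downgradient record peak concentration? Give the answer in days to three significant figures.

11500 days

Retardation factor R = 1 + ρ_b·K_d/n = 1 + 1.58 × 7.8/0.23 = 54.58.
Sorption retards both mechanisms: v_R = v/R = 0.007054 m/day, D_R = D/R = 0.005387 m²/day.
Peak time from v_R²t² + 2D_R t − x² = 0: t = (√(D_R² + v_R²x²) − D_R)/v_R².
√(D_R² + v_R²x²) = √(0.005387² + 0.007054² × 82.1²) = 0.5792; v_R² = 4.976e-05.
t = (0.5792 − 0.005387)/4.976e-05 = 11500 days.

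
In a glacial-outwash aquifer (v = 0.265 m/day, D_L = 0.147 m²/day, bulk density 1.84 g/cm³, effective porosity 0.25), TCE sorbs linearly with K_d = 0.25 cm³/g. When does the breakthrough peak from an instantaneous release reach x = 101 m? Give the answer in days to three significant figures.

Retardation factor R = 1 + ρ_b·K_d/n = 1 + 1.84 × 0.25/0.25 = 2.840.
Sorption retards both mechanisms: v_R = v/R = 0.09331 m/day, D_R = D/R = 0.05176 m²/day.
Peak time from v_R²t² + 2D_R t − x² = 0: t = (√(D_R² + v_R²x²) − D_R)/v_R².
√(D_R² + v_R²x²) = √(0.05176² + 0.09331² × 101²) = 9.424; v_R² = 0.008707.
t = (9.424 − 0.05176)/0.008707 = 1080 days.

1080 days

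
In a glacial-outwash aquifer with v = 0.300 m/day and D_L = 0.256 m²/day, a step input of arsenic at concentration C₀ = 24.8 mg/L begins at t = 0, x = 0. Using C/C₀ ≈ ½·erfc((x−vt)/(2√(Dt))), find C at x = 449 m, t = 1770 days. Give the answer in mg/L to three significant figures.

For a continuous step input, C/C₀ ≈ ½·erfc((x−vt)/(2√(Dt))).
vt = 0.300 × 1770 = 531 m and 2√(Dt) = 2√(0.256 × 1770) = 42.57 m.
Argument (x−vt)/(2√(Dt)) = (449 − 531)/42.57 = -1.926; ½·erfc(-1.926) = 0.9968.
C = 24.8 × 0.9968 = 24.7 mg/L.

24.7 mg/L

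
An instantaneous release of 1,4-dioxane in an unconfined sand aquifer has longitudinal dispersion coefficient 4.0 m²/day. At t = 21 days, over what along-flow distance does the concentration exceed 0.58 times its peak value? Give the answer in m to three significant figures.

27.1 m

The plume is Gaussian with σ = √(2Dt) = √(2 × 4.0 × 21) = 12.96 m.
C/C_peak = exp(−Δx²/(2σ²)) = 0.58 ⇒ Δx = σ·√(−2 ln 0.58) = 12.96 × 1.044 = 13.53 m.
Width = 2Δx = 27.1 m.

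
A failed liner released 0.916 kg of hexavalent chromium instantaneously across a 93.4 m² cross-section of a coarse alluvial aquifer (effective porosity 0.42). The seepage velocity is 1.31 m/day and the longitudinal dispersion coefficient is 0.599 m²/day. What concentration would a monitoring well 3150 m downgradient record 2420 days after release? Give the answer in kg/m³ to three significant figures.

For an instantaneous plane source, C(x,t) = M/(n_e·A·√(4πDt)) · exp(−(x−vt)²/(4Dt)), with n_e·A the pore (flow) area.
Plume center vt = 1.31 × 2420 = 3170.2 m, so the well at 3150 m is 20.2 m upgradient of the peak.
√(4πDt) = 135.0 m, giving peak height M/(n_e·A·√(4πDt)) = 0.916/(0.42 × 93.4 × 135.0) = 0.0001730 kg/m³.
(x−vt)²/(4Dt) = (-20.2)²/(4 × 0.599 × 2420) = 0.07037; exp(−0.07037) = 0.9320.
C = 0.0001730 × 0.9320 = 0.000161 kg/m³.

0.000161 kg/m³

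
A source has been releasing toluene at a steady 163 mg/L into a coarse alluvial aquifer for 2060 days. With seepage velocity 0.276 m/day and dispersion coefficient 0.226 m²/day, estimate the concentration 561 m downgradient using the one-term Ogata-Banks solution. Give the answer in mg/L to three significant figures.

For a continuous step input, C/C₀ ≈ ½·erfc((x−vt)/(2√(Dt))).
vt = 0.276 × 2060 = 568.56 m and 2√(Dt) = 2√(0.226 × 2060) = 43.15 m.
Argument (x−vt)/(2√(Dt)) = (561 − 568.56)/43.15 = -0.1752; ½·erfc(-0.1752) = 0.5978.
C = 163 × 0.5978 = 97.4 mg/L.

97.4 mg/L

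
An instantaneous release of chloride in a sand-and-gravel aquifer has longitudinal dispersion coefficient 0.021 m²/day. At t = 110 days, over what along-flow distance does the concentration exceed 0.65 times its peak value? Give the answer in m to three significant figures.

The plume is Gaussian with σ = √(2Dt) = √(2 × 0.021 × 110) = 2.149 m.
C/C_peak = exp(−Δx²/(2σ²)) = 0.65 ⇒ Δx = σ·√(−2 ln 0.65) = 2.149 × 0.9282 = 1.995 m.
Width = 2Δx = 3.99 m.

3.99 m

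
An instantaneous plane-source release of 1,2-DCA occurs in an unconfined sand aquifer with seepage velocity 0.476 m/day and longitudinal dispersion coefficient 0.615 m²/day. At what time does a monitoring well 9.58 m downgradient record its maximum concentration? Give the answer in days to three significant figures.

17.6 days

For the 1D instantaneous-source solution, setting ∂C/∂t = 0 at fixed x gives v²t² + 2Dt − x² = 0, so t = (√(D² + v²x²) − D)/v².
√(D² + v²x²) = √(0.615² + 0.476² × 9.58²) = 4.601; v² = 0.226576.
t = (4.601 − 0.615)/0.226576 = 17.6 days (vs. the pure-advection estimate x/v = 20.1 d).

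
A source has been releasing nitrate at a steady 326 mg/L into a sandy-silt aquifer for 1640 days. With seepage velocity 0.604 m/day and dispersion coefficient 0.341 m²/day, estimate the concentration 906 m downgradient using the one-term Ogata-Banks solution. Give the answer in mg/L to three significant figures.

For a continuous step input, C/C₀ ≈ ½·erfc((x−vt)/(2√(Dt))).
vt = 0.604 × 1640 = 990.56 m and 2√(Dt) = 2√(0.341 × 1640) = 47.30 m.
Argument (x−vt)/(2√(Dt)) = (906 − 990.56)/47.30 = -1.788; ½·erfc(-1.788) = 0.9943.
C = 326 × 0.9943 = 324 mg/L.

324 mg/L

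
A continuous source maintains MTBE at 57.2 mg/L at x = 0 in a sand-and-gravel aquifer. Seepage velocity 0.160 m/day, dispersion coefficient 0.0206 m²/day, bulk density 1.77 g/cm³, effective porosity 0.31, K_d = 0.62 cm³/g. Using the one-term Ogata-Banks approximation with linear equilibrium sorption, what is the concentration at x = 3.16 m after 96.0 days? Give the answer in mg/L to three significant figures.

34.0 mg/L

Retardation factor R = 1 + ρ_b·K_d/n = 1 + 1.77 × 0.62/0.31 = 4.540.
Sorption retards both mechanisms: v_R = v/R = 0.03524 m/day, D_R = D/R = 0.004537 m²/day.
v_R·t = 0.03524 × 96.0 = 3.38304 m; 2√(D_R t) = 1.320 m; argument = (3.16 − 3.38304)/1.320 = -0.1690.
C = C₀ × ½·erfc(-0.1690) = 57.2 × 0.5944 = 34.0 mg/L.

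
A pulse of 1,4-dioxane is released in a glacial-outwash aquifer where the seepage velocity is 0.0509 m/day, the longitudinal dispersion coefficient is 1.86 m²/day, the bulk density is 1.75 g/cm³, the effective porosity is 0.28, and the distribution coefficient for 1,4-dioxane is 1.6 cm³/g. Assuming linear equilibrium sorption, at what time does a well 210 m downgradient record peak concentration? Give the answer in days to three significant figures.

38200 days

Retardation factor R = 1 + ρ_b·K_d/n = 1 + 1.75 × 1.6/0.28 = 11.00.
Sorption retards both mechanisms: v_R = v/R = 0.004627 m/day, D_R = D/R = 0.1691 m²/day.
Peak time from v_R²t² + 2D_R t − x² = 0: t = (√(D_R² + v_R²x²) − D_R)/v_R².
√(D_R² + v_R²x²) = √(0.1691² + 0.004627² × 210²) = 0.9863; v_R² = 2.141e-05.
t = (0.9863 − 0.1691)/2.141e-05 = 38200 days.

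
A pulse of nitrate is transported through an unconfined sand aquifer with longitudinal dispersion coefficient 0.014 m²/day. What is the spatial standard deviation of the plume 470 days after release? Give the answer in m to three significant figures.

3.63 m

Dispersive spreading gives a Gaussian with σ² = 2Dt; advection only shifts the center.
σ = √(2 × 0.014 × 470) = 3.63 m.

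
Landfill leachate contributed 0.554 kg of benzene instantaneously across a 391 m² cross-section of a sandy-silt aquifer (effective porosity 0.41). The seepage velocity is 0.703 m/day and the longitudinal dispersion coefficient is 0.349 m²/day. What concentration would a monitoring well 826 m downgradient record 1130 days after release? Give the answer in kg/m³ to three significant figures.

2.61e-05 kg/m³

For an instantaneous plane source, C(x,t) = M/(n_e·A·√(4πDt)) · exp(−(x−vt)²/(4Dt)), with n_e·A the pore (flow) area.
Plume center vt = 0.703 × 1130 = 794.39 m, so the well at 826 m is 31.61 m downgradient of the peak.
√(4πDt) = 70.40 m, giving peak height M/(n_e·A·√(4πDt)) = 0.554/(0.41 × 391 × 70.40) = 4.909e-05 kg/m³.
(x−vt)²/(4Dt) = (31.61)²/(4 × 0.349 × 1130) = 0.6334; exp(−0.6334) = 0.5308.
C = 4.909e-05 × 0.5308 = 2.61e-05 kg/m³.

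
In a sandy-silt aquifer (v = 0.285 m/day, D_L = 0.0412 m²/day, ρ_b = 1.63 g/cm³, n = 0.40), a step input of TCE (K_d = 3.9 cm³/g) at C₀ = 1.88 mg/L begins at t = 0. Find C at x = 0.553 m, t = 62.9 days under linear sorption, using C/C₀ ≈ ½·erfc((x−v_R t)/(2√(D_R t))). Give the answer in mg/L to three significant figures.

1.54 mg/L

Retardation factor R = 1 + ρ_b·K_d/n = 1 + 1.63 × 3.9/0.40 = 16.89.
Sorption retards both mechanisms: v_R = v/R = 0.01687 m/day, D_R = D/R = 0.002439 m²/day.
v_R·t = 0.01687 × 62.9 = 1.061123 m; 2√(D_R t) = 0.7834 m; argument = (0.553 − 1.061123)/0.7834 = -0.6486.
C = C₀ × ½·erfc(-0.6486) = 1.88 × 0.8205 = 1.54 mg/L.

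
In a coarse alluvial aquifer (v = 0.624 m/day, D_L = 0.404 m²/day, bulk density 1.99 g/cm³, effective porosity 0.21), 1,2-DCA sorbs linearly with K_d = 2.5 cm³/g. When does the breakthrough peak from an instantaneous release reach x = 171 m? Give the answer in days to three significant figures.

6740 days

Retardation factor R = 1 + ρ_b·K_d/n = 1 + 1.99 × 2.5/0.21 = 24.69.
Sorption retards both mechanisms: v_R = v/R = 0.02527 m/day, D_R = D/R = 0.01636 m²/day.
Peak time from v_R²t² + 2D_R t − x² = 0: t = (√(D_R² + v_R²x²) − D_R)/v_R².
√(D_R² + v_R²x²) = √(0.01636² + 0.02527² × 171²) = 4.321; v_R² = 0.0006386.
t = (4.321 − 0.01636)/0.0006386 = 6740 days.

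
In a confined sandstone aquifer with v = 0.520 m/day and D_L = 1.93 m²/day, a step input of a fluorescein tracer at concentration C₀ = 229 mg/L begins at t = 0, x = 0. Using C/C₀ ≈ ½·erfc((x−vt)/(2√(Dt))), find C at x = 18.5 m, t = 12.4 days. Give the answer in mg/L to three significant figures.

For a continuous step input, C/C₀ ≈ ½·erfc((x−vt)/(2√(Dt))).
vt = 0.520 × 12.4 = 6.448 m and 2√(Dt) = 2√(1.93 × 12.4) = 9.784 m.
Argument (x−vt)/(2√(Dt)) = (18.5 − 6.448)/9.784 = 1.232; ½·erfc(1.232) = 0.04073.
C = 229 × 0.04073 = 9.33 mg/L.

9.33 mg/L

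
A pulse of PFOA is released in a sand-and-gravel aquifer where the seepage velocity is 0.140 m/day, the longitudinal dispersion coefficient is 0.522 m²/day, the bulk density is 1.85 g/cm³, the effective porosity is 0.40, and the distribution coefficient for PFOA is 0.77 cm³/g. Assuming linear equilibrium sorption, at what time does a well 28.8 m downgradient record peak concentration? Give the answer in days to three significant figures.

825 days

Retardation factor R = 1 + ρ_b·K_d/n = 1 + 1.85 × 0.77/0.40 = 4.561.
Sorption retards both mechanisms: v_R = v/R = 0.03070 m/day, D_R = D/R = 0.1144 m²/day.
Peak time from v_R²t² + 2D_R t − x² = 0: t = (√(D_R² + v_R²x²) − D_R)/v_R².
√(D_R² + v_R²x²) = √(0.1144² + 0.03070² × 28.8²) = 0.8915; v_R² = 0.0009425.
t = (0.8915 − 0.1144)/0.0009425 = 825 days.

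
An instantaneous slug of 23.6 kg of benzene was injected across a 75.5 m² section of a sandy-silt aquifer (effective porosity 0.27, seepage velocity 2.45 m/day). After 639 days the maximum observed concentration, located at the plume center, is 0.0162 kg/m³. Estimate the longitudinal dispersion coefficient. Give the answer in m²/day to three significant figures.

0.636 m²/day

At the plume center C_max = M/(n_e·A·√(4πDt)), so D = M²/(4πt·(n_e·A·C_max)²).
n_e·A·C_max = 0.27 × 75.5 × 0.0162 = 0.3302 kg/m.
D = 23.6²/(4π × 639 × 0.3302²) = 0.636 m²/day.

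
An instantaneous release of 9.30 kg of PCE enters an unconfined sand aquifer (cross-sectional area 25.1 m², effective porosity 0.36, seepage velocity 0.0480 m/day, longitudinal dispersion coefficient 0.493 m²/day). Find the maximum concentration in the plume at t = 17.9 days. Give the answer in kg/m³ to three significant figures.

0.0977 kg/m³

The peak of an instantaneous 1D plume sits at x = vt; there the Gaussian factor is 1 and C_max = M/(n_e·A·√(4πDt)), where n_e·A is the pore area the mass is dissolved in.
√(4πDt) = √(4π × 0.493 × 17.9) = 10.53 m, so C_max = 9.30/(0.36 × 25.1 × 10.53) = 0.0977 kg/m³.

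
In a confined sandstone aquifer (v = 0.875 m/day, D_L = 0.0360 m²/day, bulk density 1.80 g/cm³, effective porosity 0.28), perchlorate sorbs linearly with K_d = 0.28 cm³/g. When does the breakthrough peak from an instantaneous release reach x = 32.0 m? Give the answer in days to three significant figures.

Retardation factor R = 1 + ρ_b·K_d/n = 1 + 1.80 × 0.28/0.28 = 2.800.
Sorption retards both mechanisms: v_R = v/R = 0.3125 m/day, D_R = D/R = 0.01286 m²/day.
Peak time from v_R²t² + 2D_R t − x² = 0: t = (√(D_R² + v_R²x²) − D_R)/v_R².
√(D_R² + v_R²x²) = √(0.01286² + 0.3125² × 32.0²) = 10.00; v_R² = 0.09766.
t = (10.00 − 0.01286)/0.09766 = 102 days.

102 days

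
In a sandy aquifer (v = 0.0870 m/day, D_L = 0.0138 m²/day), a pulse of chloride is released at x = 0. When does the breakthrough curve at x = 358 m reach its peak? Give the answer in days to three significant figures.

4110 days

For the 1D instantaneous-source solution, setting ∂C/∂t = 0 at fixed x gives v²t² + 2Dt − x² = 0, so t = (√(D² + v²x²) − D)/v².
√(D² + v²x²) = √(0.0138² + 0.0870² × 358²) = 31.15; v² = 0.007569.
t = (31.15 − 0.0138)/0.007569 = 4110 days (vs. the pure-advection estimate x/v = 4110 d).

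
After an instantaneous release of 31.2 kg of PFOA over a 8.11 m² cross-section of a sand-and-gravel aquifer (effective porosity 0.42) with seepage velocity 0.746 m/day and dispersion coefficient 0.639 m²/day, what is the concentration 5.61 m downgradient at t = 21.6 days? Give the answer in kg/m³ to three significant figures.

0.0943 kg/m³

For an instantaneous plane source, C(x,t) = M/(n_e·A·√(4πDt)) · exp(−(x−vt)²/(4Dt)), with n_e·A the pore (flow) area.
Plume center vt = 0.746 × 21.6 = 16.1136 m, so the well at 5.61 m is 10.5036 m upgradient of the peak.
√(4πDt) = 13.17 m, giving peak height M/(n_e·A·√(4πDt)) = 31.2/(0.42 × 8.11 × 13.17) = 0.6955 kg/m³.
(x−vt)²/(4Dt) = (-10.5036)²/(4 × 0.639 × 21.6) = 1.998; exp(−1.998) = 0.1356.
C = 0.6955 × 0.1356 = 0.0943 kg/m³.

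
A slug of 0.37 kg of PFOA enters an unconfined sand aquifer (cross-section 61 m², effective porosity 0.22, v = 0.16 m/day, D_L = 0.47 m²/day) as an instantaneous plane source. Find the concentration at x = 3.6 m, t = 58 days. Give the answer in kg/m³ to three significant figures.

0.00111 kg/m³

For an instantaneous plane source, C(x,t) = M/(n_e·A·√(4πDt)) · exp(−(x−vt)²/(4Dt)), with n_e·A the pore (flow) area.
Plume center vt = 0.16 × 58 = 9.28 m, so the well at 3.6 m is 5.68 m upgradient of the peak.
√(4πDt) = 18.51 m, giving peak height M/(n_e·A·√(4πDt)) = 0.37/(0.22 × 61 × 18.51) = 0.001490 kg/m³.
(x−vt)²/(4Dt) = (-5.68)²/(4 × 0.47 × 58) = 0.2959; exp(−0.2959) = 0.7439.
C = 0.001490 × 0.7439 = 0.00111 kg/m³.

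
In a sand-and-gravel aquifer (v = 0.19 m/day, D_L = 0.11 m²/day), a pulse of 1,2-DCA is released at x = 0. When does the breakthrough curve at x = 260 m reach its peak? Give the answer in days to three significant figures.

1370 days

For the 1D instantaneous-source solution, setting ∂C/∂t = 0 at fixed x gives v²t² + 2Dt − x² = 0, so t = (√(D² + v²x²) − D)/v².
√(D² + v²x²) = √(0.11² + 0.19² × 260²) = 49.40; v² = 0.0361.
t = (49.40 − 0.11)/0.0361 = 1370 days (vs. the pure-advection estimate x/v = 1370 d).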